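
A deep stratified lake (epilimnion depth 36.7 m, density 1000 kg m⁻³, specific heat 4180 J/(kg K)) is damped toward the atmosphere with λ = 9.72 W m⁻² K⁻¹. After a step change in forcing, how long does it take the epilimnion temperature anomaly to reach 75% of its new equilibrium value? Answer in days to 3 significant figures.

Areal heat capacity C = ρ c_p D = 1000 × 4180 × 36.7 = 1.53×10^8 J/(m^2 K).
τ = C / λ = 1.53×10^8 / 9.72 = 1.58×10^7 s.
Fraction reached: 1 − e^(−t/τ) = 0.75 ⇒ t = −τ ln(1 − 0.75) = τ × 1.39.
t = 2.19×10^7 s = 253 days.

253 days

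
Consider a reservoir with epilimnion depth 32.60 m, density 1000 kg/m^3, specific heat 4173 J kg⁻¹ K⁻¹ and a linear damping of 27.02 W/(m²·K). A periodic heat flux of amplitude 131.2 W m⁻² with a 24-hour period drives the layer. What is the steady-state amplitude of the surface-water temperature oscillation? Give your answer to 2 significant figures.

Areal heat capacity C = ρ c_p D = 1000 × 4173 × 32.60 = 1.36×10^8 J/(m^2 K).
Angular frequency ω = 2π / T = 2π / 86400 s = 7.27×10^-5 s⁻¹.
√((Cω)² + λ²) = √((9890)² + 27.02²) = 9890 W/(m²·K).
Amplitude A = F₀ / √((Cω)²+λ²) = 131.2 / 9890 = 0.0133 K.

0.013 K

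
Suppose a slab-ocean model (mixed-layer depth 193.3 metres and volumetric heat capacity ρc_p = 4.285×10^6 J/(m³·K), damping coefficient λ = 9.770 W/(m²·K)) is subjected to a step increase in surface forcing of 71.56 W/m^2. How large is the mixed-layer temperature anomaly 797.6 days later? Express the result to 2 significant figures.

Areal heat capacity C = ρc_p × D = 4.285×10^6 × 193.3 = 8.28×10^8 J/(m^2 K).
τ = C / λ = 8.28×10^8 / 9.770 = 8.48×10^7 s.
Equilibrium anomaly ΔT_eq = F / λ = 71.56 / 9.770 = 7.32 K.
t = 797.6 days = 6.89×10^7 s, so t/τ = 0.813.
ΔT(t) = ΔT_eq (1 − e^(−t/τ)) = 7.32 × (1 − e^−0.813) = 4.08 K.

4.1 K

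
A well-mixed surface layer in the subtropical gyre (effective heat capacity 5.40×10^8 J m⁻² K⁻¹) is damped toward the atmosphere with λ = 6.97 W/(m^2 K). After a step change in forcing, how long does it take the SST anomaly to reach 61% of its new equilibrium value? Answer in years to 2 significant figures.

Areal heat capacity C = 5.40×10^8 J m⁻² K⁻¹ (given).
τ = C / λ = 5.40×10^8 / 6.97 = 7.75×10^7 s.
Fraction reached: 1 − e^(−t/τ) = 0.61 ⇒ t = −τ ln(1 − 0.61) = τ × 0.942.
t = 7.30×10^7 s = 2.31 years.

2.3 years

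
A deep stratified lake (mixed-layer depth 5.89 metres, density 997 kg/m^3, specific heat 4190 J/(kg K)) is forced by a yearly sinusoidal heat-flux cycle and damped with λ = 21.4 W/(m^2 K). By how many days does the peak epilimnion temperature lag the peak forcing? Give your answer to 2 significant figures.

13 days

Areal heat capacity C = ρ c_p D = 997 × 4190 × 5.89 = 2.46×10^7 J/(m^2 K).
ω = 2π / 3.15×10^7 s = 1.99×10^-7 s⁻¹.
Phase lag φ = arctan(Cω/λ) = arctan(4.90/21.4) = 0.225 rad.
Time lag = φ / ω = 0.225 / 1.99×10^-7 = 1.13×10^6 s = 13.1 days.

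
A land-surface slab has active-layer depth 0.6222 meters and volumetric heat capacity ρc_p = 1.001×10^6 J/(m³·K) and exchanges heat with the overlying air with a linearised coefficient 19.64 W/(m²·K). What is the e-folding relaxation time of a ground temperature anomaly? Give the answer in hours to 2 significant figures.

Areal heat capacity C = ρc_p × D = 1.001×10^6 × 0.6222 = 6.23×10^5 J m⁻² K⁻¹.
Relaxation time τ = C / λ = 6.23×10^5 / 19.64 = 31700 s.
In hours: 31700 s / (3600 s/hour) = 8.81 hours.

8.8 hours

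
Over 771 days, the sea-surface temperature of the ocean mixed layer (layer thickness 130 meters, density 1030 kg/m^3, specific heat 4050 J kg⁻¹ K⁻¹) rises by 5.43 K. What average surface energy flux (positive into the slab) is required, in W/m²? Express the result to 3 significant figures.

Areal heat capacity C = ρ c_p D = 1030 × 4050 × 130 = 5.42×10^8 J m⁻² K⁻¹.
Required heat per unit area: Q = C ΔT = 5.42×10^8 × 5.43 = 2.94×10^9 J/m².
Flux F = Q / Δt = 2.94×10^9 / 6.66×10^7 s = 44.2 W/m².

44.2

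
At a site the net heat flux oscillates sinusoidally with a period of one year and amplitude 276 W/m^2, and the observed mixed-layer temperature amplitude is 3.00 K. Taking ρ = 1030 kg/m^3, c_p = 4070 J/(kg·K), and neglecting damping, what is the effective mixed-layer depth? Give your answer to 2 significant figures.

ω = 2π / 3.15×10^7 s = 1.99×10^-7 s⁻¹.
Required C = F₀ / (A ω) = 276 / (3.00 × 1.99×10^-7) = 4.62×10^8 J/(m²·K).
D = C / (ρ c_p) = 4.62×10^8 / (1030 × 4070) = 110 m.

110 m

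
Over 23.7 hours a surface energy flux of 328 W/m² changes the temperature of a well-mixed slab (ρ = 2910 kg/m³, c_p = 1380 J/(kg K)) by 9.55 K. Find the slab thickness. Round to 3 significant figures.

Heat input Q = F Δt = 328 × 85300 s = 2.80×10^7 J/m².
Required areal heat capacity C = Q / ΔT = 2.93×10^6 J/(m²·K).
Depth D = C / (ρ c_p) = 2.93×10^6 / (2910 × 1380) = 0.730 m.

0.730 m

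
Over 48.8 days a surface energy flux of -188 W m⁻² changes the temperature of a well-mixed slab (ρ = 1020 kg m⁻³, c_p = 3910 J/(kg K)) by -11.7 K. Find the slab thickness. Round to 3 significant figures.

17.0 m

Heat input Q = F Δt = -188 × 4.22×10^6 s = -7.93×10^8 J/m².
Required areal heat capacity C = Q / ΔT = 6.77×10^7 J/(m²·K).
Depth D = C / (ρ c_p) = 6.77×10^7 / (1020 × 3910) = 17.0 m.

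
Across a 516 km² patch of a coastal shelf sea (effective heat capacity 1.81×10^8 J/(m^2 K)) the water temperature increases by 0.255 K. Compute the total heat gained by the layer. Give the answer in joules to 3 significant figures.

Areal heat capacity C = 1.81×10^8 J/(m^2 K) (given).
Heat per unit area: q = C ΔT = 1.81×10^8 × 0.255 = 4.62×10^7 J/m².
Total heat: Q = q × A = 4.62×10^7 × (516 × 10⁶ m²) = 2.38×10^16 J.

2.38×10^16 J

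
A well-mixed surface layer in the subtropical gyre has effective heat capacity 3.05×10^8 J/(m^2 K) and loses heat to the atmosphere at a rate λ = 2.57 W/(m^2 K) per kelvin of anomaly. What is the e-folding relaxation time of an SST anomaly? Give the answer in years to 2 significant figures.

Areal heat capacity C = 3.05×10^8 J/(m^2 K) (given).
Relaxation time τ = C / λ = 3.05×10^8 / 2.57 = 1.19×10^8 s.
In years: 1.19×10^8 s / (3.156×10^7 s/year) = 3.76 years.

3.8 years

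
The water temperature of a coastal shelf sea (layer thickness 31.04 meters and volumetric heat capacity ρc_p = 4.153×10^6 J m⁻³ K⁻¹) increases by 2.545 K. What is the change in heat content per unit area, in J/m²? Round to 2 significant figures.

3.3×10^8

Areal heat capacity C = ρc_p × D = 4.153×10^6 × 31.04 = 1.29×10^8 J m⁻² K⁻¹.
ΔQ = C ΔT = 1.29×10^8 × 2.545 = 3.28×10^8 J/m².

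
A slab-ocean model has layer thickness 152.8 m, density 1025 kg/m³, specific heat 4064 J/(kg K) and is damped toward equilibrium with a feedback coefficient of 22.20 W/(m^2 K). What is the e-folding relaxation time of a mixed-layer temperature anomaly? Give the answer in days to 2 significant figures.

330 days

Areal heat capacity C = ρ c_p D = 1025 × 4064 × 152.8 = 6.37×10^8 J/(m²·K).
Relaxation time τ = C / λ = 6.37×10^8 / 22.20 = 2.87×10^7 s.
In days: 2.87×10^7 s / (86400 s/day) = 332 days.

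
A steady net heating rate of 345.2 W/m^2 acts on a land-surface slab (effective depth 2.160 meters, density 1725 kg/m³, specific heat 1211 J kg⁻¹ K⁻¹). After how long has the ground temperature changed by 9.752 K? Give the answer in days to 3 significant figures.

Areal heat capacity C = ρ c_p D = 1725 × 1211 × 2.160 = 4.51×10^6 J m⁻² K⁻¹.
Time required: Δt = C ΔT / F = 4.51×10^6 × 9.752 / 345.2 = 1.27×10^5 s.
In days: 1.27×10^5 s / (86400 s/day) = 1.48 days.

1.48 days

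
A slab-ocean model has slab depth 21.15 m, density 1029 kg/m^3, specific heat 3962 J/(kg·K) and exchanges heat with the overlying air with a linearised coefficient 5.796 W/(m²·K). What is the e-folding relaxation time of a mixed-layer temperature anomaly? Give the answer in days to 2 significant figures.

Areal heat capacity C = ρ c_p D = 1029 × 3962 × 21.15 = 8.62×10^7 J/(m²·K).
Relaxation time τ = C / λ = 8.62×10^7 / 5.796 = 1.49×10^7 s.
In days: 1.49×10^7 s / (86400 s/day) = 172 days.

170 days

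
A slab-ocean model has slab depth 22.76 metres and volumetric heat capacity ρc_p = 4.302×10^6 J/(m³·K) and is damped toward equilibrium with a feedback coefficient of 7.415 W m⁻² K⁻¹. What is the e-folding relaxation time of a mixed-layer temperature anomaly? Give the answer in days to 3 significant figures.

153 days

Areal heat capacity C = ρc_p × D = 4.302×10^6 × 22.76 = 9.79×10^7 J m⁻² K⁻¹.
Relaxation time τ = C / λ = 9.79×10^7 / 7.415 = 1.32×10^7 s.
In days: 1.32×10^7 s / (86400 s/day) = 153 days.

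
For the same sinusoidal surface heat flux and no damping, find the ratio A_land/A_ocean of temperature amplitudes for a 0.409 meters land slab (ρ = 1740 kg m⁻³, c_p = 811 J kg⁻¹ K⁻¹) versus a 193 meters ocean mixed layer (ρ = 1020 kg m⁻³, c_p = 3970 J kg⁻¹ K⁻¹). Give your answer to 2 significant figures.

1400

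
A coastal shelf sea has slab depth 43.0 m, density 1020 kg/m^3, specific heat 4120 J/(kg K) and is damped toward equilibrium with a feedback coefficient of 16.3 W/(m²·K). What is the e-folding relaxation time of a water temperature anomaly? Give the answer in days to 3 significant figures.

128 days

Areal heat capacity C = ρ c_p D = 1020 × 4120 × 43.0 = 1.81×10^8 J m⁻² K⁻¹.
Relaxation time τ = C / λ = 1.81×10^8 / 16.3 = 1.11×10^7 s.
In days: 1.11×10^7 s / (86400 s/day) = 128 days.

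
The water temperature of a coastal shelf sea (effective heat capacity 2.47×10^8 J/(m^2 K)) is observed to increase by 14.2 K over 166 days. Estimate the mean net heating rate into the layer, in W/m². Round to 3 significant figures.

245

Areal heat capacity C = 2.47×10^8 J/(m^2 K) (given).
Required heat per unit area: Q = C ΔT = 2.47×10^8 × 14.2 = 3.51×10^9 J/m².
Flux F = Q / Δt = 3.51×10^9 / 1.43×10^7 s = 245 W/m².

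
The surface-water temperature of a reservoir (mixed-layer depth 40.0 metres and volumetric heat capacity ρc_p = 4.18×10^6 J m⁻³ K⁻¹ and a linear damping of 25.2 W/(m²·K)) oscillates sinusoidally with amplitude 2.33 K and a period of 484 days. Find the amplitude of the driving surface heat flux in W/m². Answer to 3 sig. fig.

Areal heat capacity C = ρc_p × D = 4.18×10^6 × 40.0 = 1.67×10^8 J m⁻² K⁻¹.
ω = 2π / 4.18×10^7 s = 1.50×10^-7 s⁻¹.
√((Cω)² + λ²) = √((25.1)² + 25.2²) = 35.6 W/(m²·K).
F₀ = A × √((Cω)²+λ²) = 2.33 × 35.6 = 82.9 W/m².

82.9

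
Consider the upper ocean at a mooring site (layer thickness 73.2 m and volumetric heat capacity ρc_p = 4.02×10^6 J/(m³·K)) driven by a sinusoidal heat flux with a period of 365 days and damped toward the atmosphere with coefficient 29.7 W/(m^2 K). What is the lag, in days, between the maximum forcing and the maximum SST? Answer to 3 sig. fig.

64.0 days

Areal heat capacity C = ρc_p × D = 4.02×10^6 × 73.2 = 2.94×10^8 J m⁻² K⁻¹.
ω = 2π / 3.15×10^7 s = 1.99×10^-7 s⁻¹.
Phase lag φ = arctan(Cω/λ) = arctan(58.6/29.7) = 1.10 rad.
Time lag = φ / ω = 1.10 / 1.99×10^-7 = 5.53×10^6 s = 64.0 days.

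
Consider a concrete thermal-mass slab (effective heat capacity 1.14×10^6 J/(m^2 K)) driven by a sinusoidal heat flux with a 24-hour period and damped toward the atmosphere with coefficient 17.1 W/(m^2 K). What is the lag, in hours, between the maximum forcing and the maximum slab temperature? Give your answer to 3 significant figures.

Areal heat capacity C = 1.14×10^6 J/(m^2 K) (given).
ω = 2π / 86400 s = 7.27×10^-5 s⁻¹.
Phase lag φ = arctan(Cω/λ) = arctan(82.9/17.1) = 1.37 rad.
Time lag = φ / ω = 1.37 / 7.27×10^-5 = 18800 s = 5.22 hours.

5.22 hours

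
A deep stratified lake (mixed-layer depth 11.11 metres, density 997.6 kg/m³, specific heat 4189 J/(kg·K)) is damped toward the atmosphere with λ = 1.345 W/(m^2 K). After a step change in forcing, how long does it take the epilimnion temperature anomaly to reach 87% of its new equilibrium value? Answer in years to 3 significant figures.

Areal heat capacity C = ρ c_p D = 997.6 × 4189 × 11.11 = 4.64×10^7 J m⁻² K⁻¹.
τ = C / λ = 4.64×10^7 / 1.345 = 3.45×10^7 s.
Fraction reached: 1 − e^(−t/τ) = 0.87 ⇒ t = −τ ln(1 − 0.87) = τ × 2.04.
t = 7.04×10^7 s = 2.23 years.

2.23 years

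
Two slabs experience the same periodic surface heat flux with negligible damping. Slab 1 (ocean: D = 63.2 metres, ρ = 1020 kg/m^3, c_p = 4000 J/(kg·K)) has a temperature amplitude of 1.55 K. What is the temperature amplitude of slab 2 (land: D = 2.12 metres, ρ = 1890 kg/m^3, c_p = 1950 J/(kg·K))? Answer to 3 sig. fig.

51.2 K

C_ocean = 2.58×10^8 J/(m²·K); C_land = 7.81×10^6 J/(m²·K).
A ∝ 1/C ⇒ A_land = A_ocean × C_ocean/C_land = 1.55 × 33.0 = 51.2 K.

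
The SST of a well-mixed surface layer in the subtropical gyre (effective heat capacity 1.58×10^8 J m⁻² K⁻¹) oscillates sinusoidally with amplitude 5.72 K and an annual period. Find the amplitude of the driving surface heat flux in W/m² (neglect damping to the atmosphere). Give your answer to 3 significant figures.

Areal heat capacity C = 1.58×10^8 J m⁻² K⁻¹ (given).
ω = 2π / 3.15×10^7 s = 1.99×10^-7 s⁻¹.
Cω = 1.58×10^8 × 1.99×10^-7 = 31.5 W/(m²·K).
F₀ = A × Cω = 5.72 × 31.5 = 180 W/m².

180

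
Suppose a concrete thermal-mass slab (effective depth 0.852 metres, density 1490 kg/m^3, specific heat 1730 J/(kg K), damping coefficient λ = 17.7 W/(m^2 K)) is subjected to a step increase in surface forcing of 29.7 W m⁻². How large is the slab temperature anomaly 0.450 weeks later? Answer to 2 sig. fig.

1.5 K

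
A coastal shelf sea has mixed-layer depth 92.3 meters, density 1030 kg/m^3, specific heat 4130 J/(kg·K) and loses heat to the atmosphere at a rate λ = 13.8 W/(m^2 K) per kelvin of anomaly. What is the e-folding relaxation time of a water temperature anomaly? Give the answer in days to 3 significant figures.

Areal heat capacity C = ρ c_p D = 1030 × 4130 × 92.3 = 3.93×10^8 J/(m²·K).
Relaxation time τ = C / λ = 3.93×10^8 / 13.8 = 2.85×10^7 s.
In days: 2.85×10^7 s / (86400 s/day) = 329 days.

329 days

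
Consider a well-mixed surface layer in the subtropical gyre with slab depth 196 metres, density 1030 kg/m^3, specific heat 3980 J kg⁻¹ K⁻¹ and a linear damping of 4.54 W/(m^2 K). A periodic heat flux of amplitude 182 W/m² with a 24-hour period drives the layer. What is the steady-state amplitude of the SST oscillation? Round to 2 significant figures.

Areal heat capacity C = ρ c_p D = 1030 × 3980 × 196 = 8.03×10^8 J/(m²·K).
Angular frequency ω = 2π / T = 2π / 86400 s = 7.27×10^-5 s⁻¹.
√((Cω)² + λ²) = √((58400)² + 4.54²) = 58400 W/(m²·K).
Amplitude A = F₀ / √((Cω)²+λ²) = 182 / 58400 = 0.00311 K.

0.0031 K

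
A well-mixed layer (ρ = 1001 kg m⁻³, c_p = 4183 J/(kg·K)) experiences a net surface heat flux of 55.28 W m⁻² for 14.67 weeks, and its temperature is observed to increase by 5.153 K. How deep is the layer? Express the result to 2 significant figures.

Heat input Q = F Δt = 55.28 × 8.87×10^6 s = 4.90×10^8 J/m².
Required areal heat capacity C = Q / ΔT = 9.52×10^7 J/(m²·K).
Depth D = C / (ρ c_p) = 9.52×10^7 / (1001 × 4183) = 22.7 m.

23 m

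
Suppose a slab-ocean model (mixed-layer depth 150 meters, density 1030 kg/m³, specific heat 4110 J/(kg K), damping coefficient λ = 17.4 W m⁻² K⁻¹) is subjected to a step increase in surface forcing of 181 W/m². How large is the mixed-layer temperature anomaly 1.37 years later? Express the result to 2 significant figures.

Areal heat capacity C = ρ c_p D = 1030 × 4110 × 150 = 6.35×10^8 J m⁻² K⁻¹.
τ = C / λ = 6.35×10^8 / 17.4 = 3.65×10^7 s.
Equilibrium anomaly ΔT_eq = F / λ = 181 / 17.4 = 10.4 K.
t = 1.37 years = 4.32×10^7 s, so t/τ = 1.18.
ΔT(t) = ΔT_eq (1 − e^(−t/τ)) = 10.4 × (1 − e^−1.18) = 7.22 K.

7.2 K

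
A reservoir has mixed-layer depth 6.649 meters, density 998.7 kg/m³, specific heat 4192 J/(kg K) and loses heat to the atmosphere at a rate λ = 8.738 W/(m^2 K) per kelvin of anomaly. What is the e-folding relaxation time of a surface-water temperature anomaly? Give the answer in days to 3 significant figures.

Areal heat capacity C = ρ c_p D = 998.7 × 4192 × 6.649 = 2.78×10^7 J m⁻² K⁻¹.
Relaxation time τ = C / λ = 2.78×10^7 / 8.738 = 3.19×10^6 s.
In days: 3.19×10^6 s / (86400 s/day) = 36.9 days.

36.9 days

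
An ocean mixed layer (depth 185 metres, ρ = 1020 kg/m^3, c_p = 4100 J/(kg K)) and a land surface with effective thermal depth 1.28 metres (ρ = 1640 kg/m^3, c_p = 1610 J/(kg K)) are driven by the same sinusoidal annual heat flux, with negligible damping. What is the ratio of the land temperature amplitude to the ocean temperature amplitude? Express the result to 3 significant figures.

229

C_ocean = 1020 × 4100 × 185 = 7.74×10^8 J/(m²·K).
C_land = 1640 × 1610 × 1.28 = 3.38×10^6 J/(m²·K).
Undamped amplitude ∝ 1/C, so A_land/A_ocean = C_ocean/C_land = 229.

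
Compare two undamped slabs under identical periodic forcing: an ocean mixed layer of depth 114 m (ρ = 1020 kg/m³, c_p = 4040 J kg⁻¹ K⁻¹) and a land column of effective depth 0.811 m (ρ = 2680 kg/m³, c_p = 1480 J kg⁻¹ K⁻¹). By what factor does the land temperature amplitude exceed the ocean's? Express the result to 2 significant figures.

C_ocean = 1020 × 4040 × 114 = 4.70×10^8 J/(m²·K).
C_land = 2680 × 1480 × 0.811 = 3.22×10^6 J/(m²·K).
Undamped amplitude ∝ 1/C, so A_land/A_ocean = C_ocean/C_land = 146.

150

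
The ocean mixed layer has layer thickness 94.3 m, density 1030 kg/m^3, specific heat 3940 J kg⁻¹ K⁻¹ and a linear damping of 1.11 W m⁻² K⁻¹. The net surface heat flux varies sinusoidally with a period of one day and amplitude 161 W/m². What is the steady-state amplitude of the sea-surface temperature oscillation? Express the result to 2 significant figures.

Areal heat capacity C = ρ c_p D = 1030 × 3940 × 94.3 = 3.83×10^8 J/(m²·K).
Angular frequency ω = 2π / T = 2π / 86400 s = 7.27×10^-5 s⁻¹.
√((Cω)² + λ²) = √((27800)² + 1.11²) = 27800 W/(m²·K).
Amplitude A = F₀ / √((Cω)²+λ²) = 161 / 27800 = 0.00579 K.

0.0058 K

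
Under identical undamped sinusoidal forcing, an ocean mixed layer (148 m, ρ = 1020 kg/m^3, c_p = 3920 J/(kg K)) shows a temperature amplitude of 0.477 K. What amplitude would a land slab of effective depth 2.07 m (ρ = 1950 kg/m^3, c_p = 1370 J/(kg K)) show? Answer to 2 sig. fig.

C_ocean = 5.92×10^8 J/(m²·K); C_land = 5.53×10^6 J/(m²·K).
A ∝ 1/C ⇒ A_land = A_ocean × C_ocean/C_land = 0.477 × 107 = 51.0 K.

51 K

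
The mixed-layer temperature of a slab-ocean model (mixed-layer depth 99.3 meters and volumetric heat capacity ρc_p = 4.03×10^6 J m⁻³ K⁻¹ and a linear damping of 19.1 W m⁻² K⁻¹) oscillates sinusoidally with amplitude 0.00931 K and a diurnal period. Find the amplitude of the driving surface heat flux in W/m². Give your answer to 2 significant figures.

Areal heat capacity C = ρc_p × D = 4.03×10^6 × 99.3 = 4.00×10^8 J/(m²·K).
ω = 2π / 86400 s = 7.27×10^-5 s⁻¹.
√((Cω)² + λ²) = √((29100)² + 19.1²) = 29100 W/(m²·K).
F₀ = A × √((Cω)²+λ²) = 0.00931 × 29100 = 271 W/m².

270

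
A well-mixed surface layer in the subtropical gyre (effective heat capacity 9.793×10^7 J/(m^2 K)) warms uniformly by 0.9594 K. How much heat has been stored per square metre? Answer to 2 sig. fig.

Areal heat capacity C = 9.793×10^7 J/(m^2 K) (given).
ΔQ = C ΔT = 9.79×10^7 × 0.9594 = 9.40×10^7 J/m².

9.4×10^7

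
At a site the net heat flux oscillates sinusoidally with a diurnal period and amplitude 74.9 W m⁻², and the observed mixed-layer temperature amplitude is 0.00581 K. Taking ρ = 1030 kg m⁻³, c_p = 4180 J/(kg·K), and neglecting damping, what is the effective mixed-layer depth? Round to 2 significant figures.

ω = 2π / 86400 s = 7.27×10^-5 s⁻¹.
Required C = F₀ / (A ω) = 74.9 / (0.00581 × 7.27×10^-5) = 1.77×10^8 J/(m²·K).
D = C / (ρ c_p) = 1.77×10^8 / (1030 × 4180) = 41.2 m.

41 m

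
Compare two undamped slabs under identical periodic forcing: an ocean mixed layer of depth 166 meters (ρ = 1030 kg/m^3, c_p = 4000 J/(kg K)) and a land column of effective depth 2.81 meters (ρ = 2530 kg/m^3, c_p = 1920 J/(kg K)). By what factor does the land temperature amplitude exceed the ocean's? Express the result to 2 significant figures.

C_ocean = 1030 × 4000 × 166 = 6.84×10^8 J/(m²·K).
C_land = 2530 × 1920 × 2.81 = 1.36×10^7 J/(m²·K).
Undamped amplitude ∝ 1/C, so A_land/A_ocean = C_ocean/C_land = 50.1.

50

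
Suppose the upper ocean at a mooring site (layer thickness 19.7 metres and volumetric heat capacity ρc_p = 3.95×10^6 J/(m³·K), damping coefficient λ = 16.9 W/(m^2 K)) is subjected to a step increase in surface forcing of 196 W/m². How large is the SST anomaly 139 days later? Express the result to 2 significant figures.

11 K

Areal heat capacity C = ρc_p × D = 3.95×10^6 × 19.7 = 7.78×10^7 J/(m^2 K).
τ = C / λ = 7.78×10^7 / 16.9 = 4.60×10^6 s.
Equilibrium anomaly ΔT_eq = F / λ = 196 / 16.9 = 11.6 K.
t = 139 days = 1.20×10^7 s, so t/τ = 2.61.
ΔT(t) = ΔT_eq (1 − e^(−t/τ)) = 11.6 × (1 − e^−2.61) = 10.7 K.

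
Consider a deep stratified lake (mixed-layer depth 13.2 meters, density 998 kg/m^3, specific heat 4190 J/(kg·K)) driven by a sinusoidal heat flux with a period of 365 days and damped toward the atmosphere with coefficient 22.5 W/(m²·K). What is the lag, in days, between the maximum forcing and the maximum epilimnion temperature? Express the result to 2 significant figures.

Areal heat capacity C = ρ c_p D = 998 × 4190 × 13.2 = 5.52×10^7 J/(m²·K).
ω = 2π / 3.15×10^7 s = 1.99×10^-7 s⁻¹.
Phase lag φ = arctan(Cω/λ) = arctan(11.0/22.5) = 0.455 rad.
Time lag = φ / ω = 0.455 / 1.99×10^-7 = 2.28×10^6 s = 26.4 days.

26 days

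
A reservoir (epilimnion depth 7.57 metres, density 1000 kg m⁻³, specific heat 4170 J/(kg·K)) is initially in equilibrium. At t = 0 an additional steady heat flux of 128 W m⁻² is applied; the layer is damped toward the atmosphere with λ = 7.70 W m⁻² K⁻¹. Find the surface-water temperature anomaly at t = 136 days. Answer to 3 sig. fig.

15.7 K

Areal heat capacity C = ρ c_p D = 1000 × 4170 × 7.57 = 3.16×10^7 J/(m²·K).
τ = C / λ = 3.16×10^7 / 7.70 = 4.10×10^6 s.
Equilibrium anomaly ΔT_eq = F / λ = 128 / 7.70 = 16.6 K.
t = 136 days = 1.18×10^7 s, so t/τ = 2.87.
ΔT(t) = ΔT_eq (1 − e^(−t/τ)) = 16.6 × (1 − e^−2.87) = 15.7 K.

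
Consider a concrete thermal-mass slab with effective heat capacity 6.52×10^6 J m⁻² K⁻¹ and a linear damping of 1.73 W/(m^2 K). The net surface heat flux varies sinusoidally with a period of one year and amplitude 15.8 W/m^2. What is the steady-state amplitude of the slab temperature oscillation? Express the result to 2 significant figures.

7.3 K

Areal heat capacity C = 6.52×10^6 J m⁻² K⁻¹ (given).
Angular frequency ω = 2π / T = 2π / 3.15×10^7 s = 1.99×10^-7 s⁻¹.
√((Cω)² + λ²) = √((1.30)² + 1.73²) = 2.16 W/(m²·K).
Amplitude A = F₀ / √((Cω)²+λ²) = 15.8 / 2.16 = 7.30 K.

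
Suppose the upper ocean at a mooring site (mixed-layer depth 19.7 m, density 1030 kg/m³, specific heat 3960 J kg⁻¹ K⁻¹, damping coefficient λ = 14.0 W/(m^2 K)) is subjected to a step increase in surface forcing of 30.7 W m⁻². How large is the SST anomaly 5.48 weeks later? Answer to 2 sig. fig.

Areal heat capacity C = ρ c_p D = 1030 × 3960 × 19.7 = 8.04×10^7 J m⁻² K⁻¹.
τ = C / λ = 8.04×10^7 / 14.0 = 5.74×10^6 s.
Equilibrium anomaly ΔT_eq = F / λ = 30.7 / 14.0 = 2.19 K.
t = 5.48 weeks = 3.31×10^6 s, so t/τ = 0.577.
ΔT(t) = ΔT_eq (1 − e^(−t/τ)) = 2.19 × (1 − e^−0.577) = 0.962 K.

0.96 K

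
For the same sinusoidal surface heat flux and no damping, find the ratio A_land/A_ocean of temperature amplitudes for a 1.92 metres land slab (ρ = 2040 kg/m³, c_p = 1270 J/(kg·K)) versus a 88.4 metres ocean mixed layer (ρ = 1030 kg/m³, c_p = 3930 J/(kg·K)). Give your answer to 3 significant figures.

71.9

C_ocean = 1030 × 3930 × 88.4 = 3.58×10^8 J/(m²·K).
C_land = 2040 × 1270 × 1.92 = 4.97×10^6 J/(m²·K).
Undamped amplitude ∝ 1/C, so A_land/A_ocean = C_ocean/C_land = 71.9.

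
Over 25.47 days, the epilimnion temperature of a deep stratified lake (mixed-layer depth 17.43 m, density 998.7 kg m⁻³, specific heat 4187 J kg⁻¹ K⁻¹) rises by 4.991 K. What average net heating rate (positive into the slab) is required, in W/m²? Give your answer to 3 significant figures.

Areal heat capacity C = ρ c_p D = 998.7 × 4187 × 17.43 = 7.29×10^7 J m⁻² K⁻¹.
Required heat per unit area: Q = C ΔT = 7.29×10^7 × 4.991 = 3.64×10^8 J/m².
Flux F = Q / Δt = 3.64×10^8 / 2.20×10^6 s = 165 W/m².

165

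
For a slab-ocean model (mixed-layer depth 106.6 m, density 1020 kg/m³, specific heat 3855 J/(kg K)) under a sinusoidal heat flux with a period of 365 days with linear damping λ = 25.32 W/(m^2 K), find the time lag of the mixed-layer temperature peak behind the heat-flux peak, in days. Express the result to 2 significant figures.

Areal heat capacity C = ρ c_p D = 1020 × 3855 × 106.6 = 4.19×10^8 J m⁻² K⁻¹.
ω = 2π / 3.15×10^7 s = 1.99×10^-7 s⁻¹.
Phase lag φ = arctan(Cω/λ) = arctan(83.5/25.32) = 1.28 rad.
Time lag = φ / ω = 1.28 / 1.99×10^-7 = 6.41×10^6 s = 74.1 days.

74 days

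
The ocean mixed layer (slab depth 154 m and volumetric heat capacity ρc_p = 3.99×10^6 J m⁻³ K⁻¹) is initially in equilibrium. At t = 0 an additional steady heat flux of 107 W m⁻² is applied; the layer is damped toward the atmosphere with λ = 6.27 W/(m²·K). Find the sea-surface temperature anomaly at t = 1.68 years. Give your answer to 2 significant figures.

7.1 K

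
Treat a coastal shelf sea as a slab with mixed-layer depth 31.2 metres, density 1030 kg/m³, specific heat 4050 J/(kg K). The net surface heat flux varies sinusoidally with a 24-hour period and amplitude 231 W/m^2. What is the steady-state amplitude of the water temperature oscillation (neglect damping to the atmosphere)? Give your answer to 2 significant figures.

Areal heat capacity C = ρ c_p D = 1030 × 4050 × 31.2 = 1.30×10^8 J/(m²·K).
Angular frequency ω = 2π / T = 2π / 86400 s = 7.27×10^-5 s⁻¹.
Cω = 1.30×10^8 × 7.27×10^-5 = 9460 W/(m²·K).
Amplitude A = F₀ / (Cω) = 231 / 9460 = 0.0244 K.

0.024 K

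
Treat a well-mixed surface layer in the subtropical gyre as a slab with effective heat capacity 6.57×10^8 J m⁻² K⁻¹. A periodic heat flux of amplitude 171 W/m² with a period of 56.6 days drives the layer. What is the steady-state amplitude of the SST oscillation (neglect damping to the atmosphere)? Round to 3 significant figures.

Areal heat capacity C = 6.57×10^8 J m⁻² K⁻¹ (given).
Angular frequency ω = 2π / T = 2π / 4.89×10^6 s = 1.28×10^-6 s⁻¹.
Cω = 6.57×10^8 × 1.28×10^-6 = 844 W/(m²·K).
Amplitude A = F₀ / (Cω) = 171 / 844 = 0.203 K.

0.203 K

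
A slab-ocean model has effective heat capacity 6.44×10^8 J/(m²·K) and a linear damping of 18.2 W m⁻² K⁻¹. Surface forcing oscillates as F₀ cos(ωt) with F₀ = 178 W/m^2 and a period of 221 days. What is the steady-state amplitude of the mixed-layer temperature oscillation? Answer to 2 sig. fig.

0.84 K

Areal heat capacity C = 6.44×10^8 J/(m²·K) (given).
Angular frequency ω = 2π / T = 2π / 1.91×10^7 s = 3.29×10^-7 s⁻¹.
√((Cω)² + λ²) = √((212)² + 18.2²) = 213 W/(m²·K).
Amplitude A = F₀ / √((Cω)²+λ²) = 178 / 213 = 0.837 K.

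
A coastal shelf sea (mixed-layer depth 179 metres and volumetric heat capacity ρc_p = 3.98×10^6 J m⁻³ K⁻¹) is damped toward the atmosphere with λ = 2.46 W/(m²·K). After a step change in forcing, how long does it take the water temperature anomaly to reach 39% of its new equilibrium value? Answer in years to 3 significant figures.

Areal heat capacity C = ρc_p × D = 3.98×10^6 × 179 = 7.12×10^8 J m⁻² K⁻¹.
τ = C / λ = 7.12×10^8 / 2.46 = 2.90×10^8 s.
Fraction reached: 1 − e^(−t/τ) = 0.39 ⇒ t = −τ ln(1 − 0.39) = τ × 0.494.
t = 1.43×10^8 s = 4.54 years.

4.54 years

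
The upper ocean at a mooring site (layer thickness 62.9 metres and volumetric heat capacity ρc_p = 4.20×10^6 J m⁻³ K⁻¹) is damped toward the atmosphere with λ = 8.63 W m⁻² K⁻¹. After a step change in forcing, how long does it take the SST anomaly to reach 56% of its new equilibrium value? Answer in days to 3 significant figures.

291 days

Areal heat capacity C = ρc_p × D = 4.20×10^6 × 62.9 = 2.64×10^8 J/(m^2 K).
τ = C / λ = 2.64×10^8 / 8.63 = 3.06×10^7 s.
Fraction reached: 1 − e^(−t/τ) = 0.56 ⇒ t = −τ ln(1 − 0.56) = τ × 0.821.
t = 2.51×10^7 s = 291 days.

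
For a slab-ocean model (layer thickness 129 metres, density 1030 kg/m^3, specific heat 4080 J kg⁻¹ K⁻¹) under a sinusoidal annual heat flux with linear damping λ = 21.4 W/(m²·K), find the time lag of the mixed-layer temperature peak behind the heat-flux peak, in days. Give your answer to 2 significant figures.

80 days

Areal heat capacity C = ρ c_p D = 1030 × 4080 × 129 = 5.42×10^8 J m⁻² K⁻¹.
ω = 2π / 3.15×10^7 s = 1.99×10^-7 s⁻¹.
Phase lag φ = arctan(Cω/λ) = arctan(108/21.4) = 1.38 rad.
Time lag = φ / ω = 1.38 / 1.99×10^-7 = 6.90×10^6 s = 79.9 days.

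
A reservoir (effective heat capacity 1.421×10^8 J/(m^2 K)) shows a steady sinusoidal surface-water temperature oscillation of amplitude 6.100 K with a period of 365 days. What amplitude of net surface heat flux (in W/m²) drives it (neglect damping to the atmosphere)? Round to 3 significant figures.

173

Areal heat capacity C = 1.421×10^8 J/(m^2 K) (given).
ω = 2π / 3.15×10^7 s = 1.99×10^-7 s⁻¹.
Cω = 1.42×10^8 × 1.99×10^-7 = 28.3 W/(m²·K).
F₀ = A × Cω = 6.100 × 28.3 = 173 W/m².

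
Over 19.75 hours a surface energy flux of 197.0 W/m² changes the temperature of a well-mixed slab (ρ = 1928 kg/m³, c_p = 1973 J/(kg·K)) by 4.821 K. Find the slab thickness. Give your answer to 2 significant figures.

0.76 m

Heat input Q = F Δt = 197.0 × 71100 s = 1.40×10^7 J/m².
Required areal heat capacity C = Q / ΔT = 2.91×10^6 J/(m²·K).
Depth D = C / (ρ c_p) = 2.91×10^6 / (1928 × 1973) = 0.764 m.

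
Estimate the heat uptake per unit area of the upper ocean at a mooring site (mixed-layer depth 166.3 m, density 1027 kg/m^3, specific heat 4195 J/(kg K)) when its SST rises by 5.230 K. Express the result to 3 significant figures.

3.75×10^9

Areal heat capacity C = ρ c_p D = 1027 × 4195 × 166.3 = 7.16×10^8 J/(m^2 K).
ΔQ = C ΔT = 7.16×10^8 × 5.230 = 3.75×10^9 J/m².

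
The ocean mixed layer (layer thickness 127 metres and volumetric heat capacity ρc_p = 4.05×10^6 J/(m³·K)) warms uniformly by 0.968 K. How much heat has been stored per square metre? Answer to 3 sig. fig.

4.98×10^8

Areal heat capacity C = ρc_p × D = 4.05×10^6 × 127 = 5.14×10^8 J m⁻² K⁻¹.
ΔQ = C ΔT = 5.14×10^8 × 0.968 = 4.98×10^8 J/m².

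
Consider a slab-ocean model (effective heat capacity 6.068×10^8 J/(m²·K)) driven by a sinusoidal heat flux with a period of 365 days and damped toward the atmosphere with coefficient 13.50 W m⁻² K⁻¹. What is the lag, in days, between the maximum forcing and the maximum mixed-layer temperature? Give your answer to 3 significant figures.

84.8 days

Areal heat capacity C = 6.068×10^8 J/(m²·K) (given).
ω = 2π / 3.15×10^7 s = 1.99×10^-7 s⁻¹.
Phase lag φ = arctan(Cω/λ) = arctan(121/13.50) = 1.46 rad.
Time lag = φ / ω = 1.46 / 1.99×10^-7 = 7.33×10^6 s = 84.8 days.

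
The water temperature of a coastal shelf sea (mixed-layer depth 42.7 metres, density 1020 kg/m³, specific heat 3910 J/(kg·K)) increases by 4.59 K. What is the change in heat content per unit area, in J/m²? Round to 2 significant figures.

7.8×10^8

Areal heat capacity C = ρ c_p D = 1020 × 3910 × 42.7 = 1.70×10^8 J m⁻² K⁻¹.
ΔQ = C ΔT = 1.70×10^8 × 4.59 = 7.82×10^8 J/m².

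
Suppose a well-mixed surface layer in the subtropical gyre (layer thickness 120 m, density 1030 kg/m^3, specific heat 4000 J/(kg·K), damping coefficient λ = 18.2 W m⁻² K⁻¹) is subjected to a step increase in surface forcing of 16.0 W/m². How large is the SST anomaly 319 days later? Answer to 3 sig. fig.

0.560 K

Areal heat capacity C = ρ c_p D = 1030 × 4000 × 120 = 4.94×10^8 J/(m^2 K).
τ = C / λ = 4.94×10^8 / 18.2 = 2.72×10^7 s.
Equilibrium anomaly ΔT_eq = F / λ = 16.0 / 18.2 = 0.879 K.
t = 319 days = 2.76×10^7 s, so t/τ = 1.01.
ΔT(t) = ΔT_eq (1 − e^(−t/τ)) = 0.879 × (1 − e^−1.01) = 0.560 K.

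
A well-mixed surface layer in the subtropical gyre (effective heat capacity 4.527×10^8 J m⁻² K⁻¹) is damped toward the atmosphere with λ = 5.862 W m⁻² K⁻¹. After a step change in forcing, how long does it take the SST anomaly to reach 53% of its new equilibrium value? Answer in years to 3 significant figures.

1.85 years

Areal heat capacity C = 4.527×10^8 J m⁻² K⁻¹ (given).
τ = C / λ = 4.53×10^8 / 5.862 = 7.72×10^7 s.
Fraction reached: 1 − e^(−t/τ) = 0.53 ⇒ t = −τ ln(1 − 0.53) = τ × 0.755.
t = 5.83×10^7 s = 1.85 years.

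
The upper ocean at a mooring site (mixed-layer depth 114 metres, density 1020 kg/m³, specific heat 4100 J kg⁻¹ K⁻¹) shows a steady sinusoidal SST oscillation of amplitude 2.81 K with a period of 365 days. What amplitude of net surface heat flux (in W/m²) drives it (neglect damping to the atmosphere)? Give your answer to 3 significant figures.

Areal heat capacity C = ρ c_p D = 1020 × 4100 × 114 = 4.77×10^8 J m⁻² K⁻¹.
ω = 2π / 3.15×10^7 s = 1.99×10^-7 s⁻¹.
Cω = 4.77×10^8 × 1.99×10^-7 = 95.0 W/(m²·K).
F₀ = A × Cω = 2.81 × 95.0 = 267 W/m².

267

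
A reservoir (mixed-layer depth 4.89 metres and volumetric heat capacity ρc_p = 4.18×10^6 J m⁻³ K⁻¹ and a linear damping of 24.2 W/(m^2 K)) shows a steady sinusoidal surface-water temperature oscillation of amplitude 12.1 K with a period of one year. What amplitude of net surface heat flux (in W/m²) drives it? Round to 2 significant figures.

Areal heat capacity C = ρc_p × D = 4.18×10^6 × 4.89 = 2.04×10^7 J/(m^2 K).
ω = 2π / 3.15×10^7 s = 1.99×10^-7 s⁻¹.
√((Cω)² + λ²) = √((4.07)² + 24.2²) = 24.5 W/(m²·K).
F₀ = A × √((Cω)²+λ²) = 12.1 × 24.5 = 297 W/m².

300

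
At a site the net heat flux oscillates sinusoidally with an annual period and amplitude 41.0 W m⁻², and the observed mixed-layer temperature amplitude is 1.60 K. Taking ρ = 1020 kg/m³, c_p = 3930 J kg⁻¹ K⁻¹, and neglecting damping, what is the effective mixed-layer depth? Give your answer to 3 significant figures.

32.1 m

ω = 2π / 3.15×10^7 s = 1.99×10^-7 s⁻¹.
Required C = F₀ / (A ω) = 41.0 / (1.60 × 1.99×10^-7) = 1.29×10^8 J/(m²·K).
D = C / (ρ c_p) = 1.29×10^8 / (1020 × 3930) = 32.1 m.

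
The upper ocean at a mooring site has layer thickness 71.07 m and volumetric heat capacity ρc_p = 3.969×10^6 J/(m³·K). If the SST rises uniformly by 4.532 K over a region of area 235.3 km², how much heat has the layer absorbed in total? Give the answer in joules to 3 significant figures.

3.01×10^17 J

Areal heat capacity C = ρc_p × D = 3.969×10^6 × 71.07 = 2.82×10^8 J m⁻² K⁻¹.
Heat per unit area: q = C ΔT = 2.82×10^8 × 4.532 = 1.28×10^9 J/m².
Total heat: Q = q × A = 1.28×10^9 × (235.3 × 10⁶ m²) = 3.01×10^17 J.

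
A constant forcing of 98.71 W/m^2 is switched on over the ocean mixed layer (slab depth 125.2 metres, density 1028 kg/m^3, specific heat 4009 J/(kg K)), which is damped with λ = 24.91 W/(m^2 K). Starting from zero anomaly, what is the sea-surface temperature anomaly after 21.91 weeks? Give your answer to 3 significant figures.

Areal heat capacity C = ρ c_p D = 1028 × 4009 × 125.2 = 5.16×10^8 J m⁻² K⁻¹.
τ = C / λ = 5.16×10^8 / 24.91 = 2.07×10^7 s.
Equilibrium anomaly ΔT_eq = F / λ = 98.71 / 24.91 = 3.96 K.
t = 21.91 weeks = 1.33×10^7 s, so t/τ = 0.640.
ΔT(t) = ΔT_eq (1 − e^(−t/τ)) = 3.96 × (1 − e^−0.640) = 1.87 K.

1.87 K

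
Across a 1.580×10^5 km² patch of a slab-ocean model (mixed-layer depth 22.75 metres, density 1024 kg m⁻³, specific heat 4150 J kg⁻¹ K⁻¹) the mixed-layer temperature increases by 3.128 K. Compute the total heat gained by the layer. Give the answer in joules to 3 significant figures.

4.78×10^19 J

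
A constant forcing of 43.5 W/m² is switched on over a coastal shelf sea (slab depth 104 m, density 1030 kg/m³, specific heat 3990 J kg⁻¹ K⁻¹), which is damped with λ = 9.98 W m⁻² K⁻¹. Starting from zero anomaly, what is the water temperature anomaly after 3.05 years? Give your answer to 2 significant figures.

Areal heat capacity C = ρ c_p D = 1030 × 3990 × 104 = 4.27×10^8 J/(m²·K).
τ = C / λ = 4.27×10^8 / 9.98 = 4.28×10^7 s.
Equilibrium anomaly ΔT_eq = F / λ = 43.5 / 9.98 = 4.36 K.
t = 3.05 years = 9.63×10^7 s, so t/τ = 2.25.
ΔT(t) = ΔT_eq (1 − e^(−t/τ)) = 4.36 × (1 − e^−2.25) = 3.90 K.

3.9 K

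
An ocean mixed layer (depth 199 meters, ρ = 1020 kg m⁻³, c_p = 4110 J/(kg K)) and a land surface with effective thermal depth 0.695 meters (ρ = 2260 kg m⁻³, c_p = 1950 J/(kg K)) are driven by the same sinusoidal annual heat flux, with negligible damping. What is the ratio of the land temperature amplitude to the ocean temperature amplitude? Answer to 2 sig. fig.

C_ocean = 1020 × 4110 × 199 = 8.34×10^8 J/(m²·K).
C_land = 2260 × 1950 × 0.695 = 3.06×10^6 J/(m²·K).
Undamped amplitude ∝ 1/C, so A_land/A_ocean = C_ocean/C_land = 272.

270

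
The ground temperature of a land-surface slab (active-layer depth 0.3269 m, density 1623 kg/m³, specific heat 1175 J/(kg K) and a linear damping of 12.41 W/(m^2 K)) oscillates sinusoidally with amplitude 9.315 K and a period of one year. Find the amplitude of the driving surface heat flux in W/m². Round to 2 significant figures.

120

Areal heat capacity C = ρ c_p D = 1623 × 1175 × 0.3269 = 6.23×10^5 J/(m²·K).
ω = 2π / 3.15×10^7 s = 1.99×10^-7 s⁻¹.
√((Cω)² + λ²) = √((0.124)² + 12.41²) = 12.4 W/(m²·K).
F₀ = A × √((Cω)²+λ²) = 9.315 × 12.4 = 116 W/m².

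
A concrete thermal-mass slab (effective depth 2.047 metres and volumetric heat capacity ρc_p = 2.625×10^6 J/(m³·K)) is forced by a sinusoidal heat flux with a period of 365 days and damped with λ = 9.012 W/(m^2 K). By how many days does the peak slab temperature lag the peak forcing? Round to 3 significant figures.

6.87 days

Areal heat capacity C = ρc_p × D = 2.625×10^6 × 2.047 = 5.37×10^6 J/(m²·K).
ω = 2π / 3.15×10^7 s = 1.99×10^-7 s⁻¹.
Phase lag φ = arctan(Cω/λ) = arctan(1.07/9.012) = 0.118 rad.
Time lag = φ / ω = 0.118 / 1.99×10^-7 = 5.93×10^5 s = 6.87 days.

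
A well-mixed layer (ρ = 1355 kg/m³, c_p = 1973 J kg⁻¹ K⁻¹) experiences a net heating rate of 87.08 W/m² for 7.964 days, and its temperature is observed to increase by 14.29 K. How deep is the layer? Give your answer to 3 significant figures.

1.57 m

Heat input Q = F Δt = 87.08 × 6.88×10^5 s = 5.99×10^7 J/m².
Required areal heat capacity C = Q / ΔT = 4.19×10^6 J/(m²·K).
Depth D = C / (ρ c_p) = 4.19×10^6 / (1355 × 1973) = 1.57 m.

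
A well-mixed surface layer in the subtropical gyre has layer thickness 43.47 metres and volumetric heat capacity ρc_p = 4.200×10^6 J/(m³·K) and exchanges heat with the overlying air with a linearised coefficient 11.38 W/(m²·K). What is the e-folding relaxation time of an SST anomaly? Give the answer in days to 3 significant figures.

Areal heat capacity C = ρc_p × D = 4.200×10^6 × 43.47 = 1.83×10^8 J/(m²·K).
Relaxation time τ = C / λ = 1.83×10^8 / 11.38 = 1.60×10^7 s.
In days: 1.60×10^7 s / (86400 s/day) = 186 days.

186 days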